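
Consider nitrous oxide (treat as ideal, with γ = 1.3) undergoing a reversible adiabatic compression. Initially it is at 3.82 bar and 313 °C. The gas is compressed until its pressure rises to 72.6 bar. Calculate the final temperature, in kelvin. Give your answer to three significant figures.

T₂ ≈ 1160 K

Along an adiabat T P^((1−γ)/γ) is constant, so T₂ = T₁ (P₂/P₁)^((γ−1)/γ).
T₁ = 313 °C = 586.1 K.
T₂ = 586.1 × (72.6/3.82)^(0.231) = 1156 K.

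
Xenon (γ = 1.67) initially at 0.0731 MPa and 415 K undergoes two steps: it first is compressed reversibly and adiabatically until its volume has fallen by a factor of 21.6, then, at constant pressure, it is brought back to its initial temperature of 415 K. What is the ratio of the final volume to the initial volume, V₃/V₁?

Adiabatic step: V₂/V₁ = 0.0463; T₂ = T₁·21.6^(0.67) = 3252 K.
Isobaric step: V₃/V₂ = T₃/T₂ = 415/3252.
V₃/V₁ = (V₂/V₁)(V₃/V₂) = 0.0463 × (415/3252) = 0.005908.

V₃/V₁ ≈ 0.00591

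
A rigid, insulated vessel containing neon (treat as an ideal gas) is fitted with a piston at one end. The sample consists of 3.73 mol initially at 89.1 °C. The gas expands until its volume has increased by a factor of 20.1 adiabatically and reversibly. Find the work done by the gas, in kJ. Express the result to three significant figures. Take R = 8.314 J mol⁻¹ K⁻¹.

W ≈ 14.6 kJ

For a reversible adiabat TV^(γ−1) is constant, so T₂ = T₁ (V₁/V₂)^(γ−1).
γ = 5/3 for a monatomic ideal gas, so γ−1 = 2/3.
T₁ = 89.1 °C = 362.2 K.
T₂ = 362.2 × (1/20.1)^(2/3) = 49 K.
Q = 0, so ΔU = W_on_gas = nCᵥΔT with Cᵥ = R/(γ−1) = 12.47 J/(mol·K).
ΔU = 3.73 × 12.47 × (49 − 362.2) = -14570 J.
Work done by the gas = −ΔU = 14570 J.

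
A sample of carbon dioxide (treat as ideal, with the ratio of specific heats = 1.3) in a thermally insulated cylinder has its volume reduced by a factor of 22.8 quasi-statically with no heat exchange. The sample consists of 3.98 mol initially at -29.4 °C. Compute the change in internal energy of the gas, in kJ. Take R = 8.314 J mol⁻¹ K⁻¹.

ΔU ≈ 41.8 kJ

For a reversible adiabat TV^(γ−1) is constant, so T₂ = T₁ (V₁/V₂)^(γ−1).
T₁ = -29.4 °C = 243.7 K.
T₂ = 243.7 × 22.8^(0.3) = 622.8 K.
Q = 0, so ΔU = W_on_gas = nCᵥΔT with Cᵥ = R/(γ−1) = 27.71 J/(mol·K).
ΔU = 3.98 × 27.71 × (622.8 − 243.7) = 41810 J.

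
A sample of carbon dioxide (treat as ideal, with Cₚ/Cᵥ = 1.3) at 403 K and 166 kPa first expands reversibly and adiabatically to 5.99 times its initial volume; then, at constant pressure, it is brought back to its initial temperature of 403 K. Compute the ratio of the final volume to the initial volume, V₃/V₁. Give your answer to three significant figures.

V₃/V₁ ≈ 10.2

Adiabatic step: V₂/V₁ = 5.99; T₂ = T₁·(1/5.99)^(0.3) = 235.5 K.
Isobaric step: V₃/V₂ = T₃/T₂ = 403/235.5.
V₃/V₁ = (V₂/V₁)(V₃/V₂) = 5.99 × (403/235.5) = 10.25.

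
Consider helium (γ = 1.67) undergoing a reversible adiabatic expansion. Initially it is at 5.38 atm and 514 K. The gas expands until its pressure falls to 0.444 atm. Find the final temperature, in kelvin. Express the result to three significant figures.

T₂ ≈ 189 K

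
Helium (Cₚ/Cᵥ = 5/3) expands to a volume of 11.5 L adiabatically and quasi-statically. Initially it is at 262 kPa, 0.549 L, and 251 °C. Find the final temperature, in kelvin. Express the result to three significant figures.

T₂ ≈ 69.0 K

For a reversible adiabat TV^(γ−1) is constant, so T₂ = T₁ (V₁/V₂)^(γ−1).
T₁ = 251 °C = 524.1 K.
T₂ = 524.1 × (0.549/11.5)^(2/3) = 68.98 K.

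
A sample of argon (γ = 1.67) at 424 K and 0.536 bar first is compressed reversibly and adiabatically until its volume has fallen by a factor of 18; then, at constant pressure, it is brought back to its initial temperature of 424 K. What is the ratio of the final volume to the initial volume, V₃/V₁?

V₃/V₁ ≈ 0.00801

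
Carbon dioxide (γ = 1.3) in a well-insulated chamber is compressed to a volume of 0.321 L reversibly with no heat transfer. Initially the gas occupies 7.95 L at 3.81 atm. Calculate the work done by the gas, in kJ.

W ≈ -16.6 kJ

P₂ = P₁(V₁/V₂)^γ = 3.81×(7.95/0.321)^(1.3) = 247.1 atm.
For a reversible adiabat, W_by_gas = (P₁V₁ − P₂V₂)/(γ−1).
W_by = (386000×0.00795 − 2.504×10^7×0.000321) / (0.3) = -16560 J.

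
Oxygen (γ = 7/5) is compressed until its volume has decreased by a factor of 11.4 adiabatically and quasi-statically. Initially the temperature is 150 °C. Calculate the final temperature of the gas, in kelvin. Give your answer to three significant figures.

T₂ ≈ 1120 K

Adiabatic: T₁V₁^(γ−1) = T₂V₂^(γ−1) ⇒ T₂ = T₁ (V₁/V₂)^(γ−1).
T₁ = 150 °C = 423.1 K.
T₂ = 423.1 × 11.4^(2/5) = 1120 K.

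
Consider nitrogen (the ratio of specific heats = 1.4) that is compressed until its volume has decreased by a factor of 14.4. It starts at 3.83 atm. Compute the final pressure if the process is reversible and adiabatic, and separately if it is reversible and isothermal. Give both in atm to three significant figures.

Isothermal: P₂ = P₁(V₁/V₂) = 3.83×14.4 = 55.15 atm.
Adiabatic: P₂ = P₁(V₁/V₂)^γ = 3.83×14.4^(1.4) = 160.3 atm.

adiabatic: 160 atm; isothermal: 55.2 atm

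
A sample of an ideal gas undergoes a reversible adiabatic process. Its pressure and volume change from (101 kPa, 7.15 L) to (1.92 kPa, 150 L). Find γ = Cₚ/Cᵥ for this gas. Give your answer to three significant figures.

γ ≈ 1.30

PV^γ = const ⇒ γ = ln(P₂/P₁) / ln(V₁/V₂).
γ = ln(1.92/101) / ln(7.15/150) = 1.302.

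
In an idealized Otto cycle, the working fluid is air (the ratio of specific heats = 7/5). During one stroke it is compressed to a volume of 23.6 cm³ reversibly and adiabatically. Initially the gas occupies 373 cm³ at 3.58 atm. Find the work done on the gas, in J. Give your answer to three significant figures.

W ≈ 682 J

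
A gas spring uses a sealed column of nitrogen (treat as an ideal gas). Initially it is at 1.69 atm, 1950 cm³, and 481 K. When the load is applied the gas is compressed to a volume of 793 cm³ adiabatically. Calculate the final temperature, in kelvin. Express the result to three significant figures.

For a reversible adiabat TV^(γ−1) is constant, so T₂ = T₁ (V₁/V₂)^(γ−1).
γ = 7/5 for a diatomic ideal gas.
T₂ = 481 × (1950/793)^(2/5) = 689.4 K.

T₂ ≈ 689 K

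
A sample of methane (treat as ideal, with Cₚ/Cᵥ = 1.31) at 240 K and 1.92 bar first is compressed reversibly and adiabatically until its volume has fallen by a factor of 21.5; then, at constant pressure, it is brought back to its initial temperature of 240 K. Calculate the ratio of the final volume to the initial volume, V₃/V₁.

Adiabatic step: V₂/V₁ = 0.04651; T₂ = T₁·21.5^(0.31) = 621.3 K.
Isobaric step: V₃/V₂ = T₃/T₂ = 240/621.3.
V₃/V₁ = (V₂/V₁)(V₃/V₂) = 0.04651 × (240/621.3) = 0.01797.

V₃/V₁ ≈ 0.0180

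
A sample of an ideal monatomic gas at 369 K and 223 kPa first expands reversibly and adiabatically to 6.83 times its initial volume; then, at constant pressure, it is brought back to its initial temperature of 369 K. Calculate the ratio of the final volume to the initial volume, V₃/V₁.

For a monatomic ideal gas γ = 5/3.
Adiabatic step: V₂/V₁ = 6.83; T₂ = T₁·(1/6.83)^(2/3) = 102.5 K.
Isobaric step: V₃/V₂ = T₃/T₂ = 369/102.5.
V₃/V₁ = (V₂/V₁)(V₃/V₂) = 6.83 × (369/102.5) = 24.59.

V₃/V₁ ≈ 24.6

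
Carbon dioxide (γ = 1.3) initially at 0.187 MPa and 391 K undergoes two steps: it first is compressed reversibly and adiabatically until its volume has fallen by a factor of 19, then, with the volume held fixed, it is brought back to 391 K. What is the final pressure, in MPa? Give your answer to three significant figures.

P₃ ≈ 3.55 MPa

Adiabatic step (PV^γ = const): P₂ = 0.187×19^(1.3) = 8.595 MPa; T₂ = 391×19^(0.3) = 945.8 K.
Isochoric: P₃ = P₂(T₃/T₂) = 8.595 × (391/945.8) = 3.553 MPa.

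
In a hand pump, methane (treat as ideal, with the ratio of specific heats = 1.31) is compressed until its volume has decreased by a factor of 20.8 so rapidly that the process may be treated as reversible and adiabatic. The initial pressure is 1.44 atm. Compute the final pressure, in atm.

Adiabatic: P₁V₁^γ = P₂V₂^γ ⇒ P₂ = P₁ (V₁/V₂)^γ.
P₂ = 1.44 × 20.8^(1.31) = 76.74 atm.

P₂ ≈ 76.7 atm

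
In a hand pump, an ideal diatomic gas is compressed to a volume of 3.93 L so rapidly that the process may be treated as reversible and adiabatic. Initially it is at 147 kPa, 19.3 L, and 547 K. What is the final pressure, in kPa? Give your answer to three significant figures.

Since PV^γ is constant along a reversible adiabat, P₂ = P₁ (V₁/V₂)^γ.
γ = 7/5 for a diatomic ideal gas.
P₂ = 147 × (19.3/3.93)^(7/5) = 1364 kPa.

P₂ ≈ 1360 kPa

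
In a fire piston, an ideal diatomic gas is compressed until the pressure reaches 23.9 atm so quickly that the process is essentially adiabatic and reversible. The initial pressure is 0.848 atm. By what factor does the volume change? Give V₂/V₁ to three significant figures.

V₂/V₁ ≈ 0.0921

From PV^γ = const, V₂/V₁ = (P₁/P₂)^(1/γ).
For a diatomic ideal gas γ = 7/5.
V₂/V₁ = (0.848/23.9)^(5/7) = 0.09211.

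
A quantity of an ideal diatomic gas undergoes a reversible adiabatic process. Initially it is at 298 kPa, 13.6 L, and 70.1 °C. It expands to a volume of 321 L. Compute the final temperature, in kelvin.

For a reversible adiabat TV^(γ−1) is constant, so T₂ = T₁ (V₁/V₂)^(γ−1).
γ = 7/5 for a diatomic ideal gas.
T₁ = 70.1 °C = 343.2 K.
T₂ = 343.2 × (13.6/321)^(2/5) = 96.92 K.

T₂ ≈ 96.9 K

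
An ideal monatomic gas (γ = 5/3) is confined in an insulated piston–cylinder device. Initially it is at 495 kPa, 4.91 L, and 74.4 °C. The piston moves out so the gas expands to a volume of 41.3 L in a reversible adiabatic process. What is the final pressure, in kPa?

P₂ ≈ 14.2 kPa

Since PV^γ is constant along a reversible adiabat, P₂ = P₁ (V₁/V₂)^γ.
P₂ = 495 × (4.91/41.3)^(5/3) = 14.23 kPa.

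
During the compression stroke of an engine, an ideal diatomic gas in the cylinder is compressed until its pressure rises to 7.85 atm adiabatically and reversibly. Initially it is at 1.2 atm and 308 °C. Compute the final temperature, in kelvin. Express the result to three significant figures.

Adiabatic: T₂/T₁ = (P₂/P₁)^((γ−1)/γ).
For a diatomic ideal gas γ = 7/5, so (γ−1)/γ = 2/7.
T₁ = 308 °C = 581.1 K.
T₂ = 581.1 × (7.85/1.2)^(2/7) = 993.9 K.

T₂ ≈ 994 K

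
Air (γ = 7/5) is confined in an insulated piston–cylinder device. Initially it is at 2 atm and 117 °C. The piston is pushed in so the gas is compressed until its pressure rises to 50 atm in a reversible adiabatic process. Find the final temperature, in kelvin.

T₂ ≈ 979 K

Adiabatic: T₂/T₁ = (P₂/P₁)^((γ−1)/γ).
T₁ = 117 °C = 390.1 K.
T₂ = 390.1 × (50/2)^(2/7) = 978.7 K.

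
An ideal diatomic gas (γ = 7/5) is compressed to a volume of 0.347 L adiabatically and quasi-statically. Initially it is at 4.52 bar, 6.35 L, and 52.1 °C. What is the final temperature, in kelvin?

For a reversible adiabat TV^(γ−1) is constant, so T₂ = T₁ (V₁/V₂)^(γ−1).
T₁ = 52.1 °C = 325.2 K.
T₂ = 325.2 × (6.35/0.347)^(2/5) = 1040 K.

T₂ ≈ 1040 K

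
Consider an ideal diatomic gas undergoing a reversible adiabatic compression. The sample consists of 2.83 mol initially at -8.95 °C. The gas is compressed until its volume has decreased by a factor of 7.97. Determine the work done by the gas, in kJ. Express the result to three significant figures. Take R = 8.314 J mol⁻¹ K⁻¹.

W ≈ -20.1 kJ

For a reversible adiabat TV^(γ−1) is constant, so T₂ = T₁ (V₁/V₂)^(γ−1).
γ = 7/5 for a diatomic ideal gas, so γ−1 = 2/5.
T₁ = -8.95 °C = 264.2 K.
T₂ = 264.2 × 7.97^(2/5) = 606.1 K.
Q = 0, so ΔU = W_on_gas = nCᵥΔT with Cᵥ = R/(γ−1) = 20.79 J/(mol·K).
ΔU = 2.83 × 20.79 × (606.1 − 264.2) = 20110 J.
Work done by the gas = −ΔU = -20110 J.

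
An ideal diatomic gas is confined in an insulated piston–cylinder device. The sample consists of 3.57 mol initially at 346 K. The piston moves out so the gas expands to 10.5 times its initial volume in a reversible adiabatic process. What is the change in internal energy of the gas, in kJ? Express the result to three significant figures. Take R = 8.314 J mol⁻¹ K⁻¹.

ΔU ≈ -15.7 kJ

For a reversible adiabat TV^(γ−1) is constant, so T₂ = T₁ (V₁/V₂)^(γ−1).
γ = 7/5 for a diatomic ideal gas, so γ−1 = 2/5.
T₂ = 346 × (1/10.5)^(2/5) = 135.1 K.
Q = 0, so ΔU = W_on_gas = nCᵥΔT with Cᵥ = R/(γ−1) = 20.79 J/(mol·K).
ΔU = 3.57 × 20.79 × (135.1 − 346) = -15650 J.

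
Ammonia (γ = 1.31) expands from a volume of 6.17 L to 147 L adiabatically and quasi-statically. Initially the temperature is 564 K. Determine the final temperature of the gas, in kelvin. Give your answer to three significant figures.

T₂ ≈ 211 K

For a reversible adiabat TV^(γ−1) is constant, so T₂ = T₁ (V₁/V₂)^(γ−1).
T₂ = 564 × (6.17/147)^(0.31) = 211.1 K.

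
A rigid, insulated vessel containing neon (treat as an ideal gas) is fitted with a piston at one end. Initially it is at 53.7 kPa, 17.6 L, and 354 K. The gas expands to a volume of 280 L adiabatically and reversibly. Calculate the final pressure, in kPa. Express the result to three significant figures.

Since PV^γ is constant along a reversible adiabat, P₂ = P₁ (V₁/V₂)^γ.
γ = 5/3 for a monatomic ideal gas.
P₂ = 53.7 × (17.6/280)^(5/3) = 0.5336 kPa.

P₂ ≈ 0.534 kPa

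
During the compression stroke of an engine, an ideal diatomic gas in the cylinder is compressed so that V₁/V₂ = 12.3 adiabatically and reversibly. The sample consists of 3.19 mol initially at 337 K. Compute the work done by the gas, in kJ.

W ≈ -38.6 kJ

Adiabatic: T₁V₁^(γ−1) = T₂V₂^(γ−1) ⇒ T₂ = T₁ (V₁/V₂)^(γ−1).
γ = 7/5 for a diatomic ideal gas, so γ−1 = 2/5.
T₂ = 337 × 12.3^(2/5) = 919.6 K.
Q = 0, so ΔU = W_on_gas = nCᵥΔT with Cᵥ = R/(γ−1) = 20.79 J/(mol·K).
ΔU = 3.19 × 20.79 × (919.6 − 337) = 38630 J.
Work done by the gas = −ΔU = -38630 J.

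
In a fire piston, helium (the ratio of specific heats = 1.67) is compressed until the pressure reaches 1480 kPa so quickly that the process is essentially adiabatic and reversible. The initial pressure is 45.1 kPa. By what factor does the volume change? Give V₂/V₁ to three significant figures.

From PV^γ = const, V₂/V₁ = (P₁/P₂)^(1/γ).
V₂/V₁ = (45.1/1480)^(0.599) = 0.1236.

V₂/V₁ ≈ 0.124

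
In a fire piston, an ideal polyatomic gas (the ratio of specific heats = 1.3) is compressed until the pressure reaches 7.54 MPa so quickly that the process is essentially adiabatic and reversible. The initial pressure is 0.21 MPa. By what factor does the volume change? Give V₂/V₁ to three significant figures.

V₂/V₁ ≈ 0.0636

From PV^γ = const, V₂/V₁ = (P₁/P₂)^(1/γ).
V₂/V₁ = (0.21/7.54)^(0.769) = 0.06364.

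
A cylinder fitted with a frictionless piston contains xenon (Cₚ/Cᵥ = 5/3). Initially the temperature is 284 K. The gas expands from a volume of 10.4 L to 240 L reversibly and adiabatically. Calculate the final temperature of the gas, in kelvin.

For a reversible adiabat TV^(γ−1) is constant, so T₂ = T₁ (V₁/V₂)^(γ−1).
T₂ = 284 × (10.4/240)^(2/3) = 35.04 K.

T₂ ≈ 35.0 K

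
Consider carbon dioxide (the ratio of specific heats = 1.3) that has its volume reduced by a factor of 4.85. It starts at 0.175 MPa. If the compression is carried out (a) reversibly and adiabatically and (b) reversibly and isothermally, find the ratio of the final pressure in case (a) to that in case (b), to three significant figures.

P_adiabatic / P_isothermal ≈ 1.61

Isothermal: P_b = P₁(V₁/V₂) = 0.175×4.85.
Adiabatic: P_a = P₁(V₁/V₂)^γ = 0.175×4.85^(1.3).
P_a/P_b = (V₁/V₂)^(γ−1) = 4.85^(0.3) = 1.606.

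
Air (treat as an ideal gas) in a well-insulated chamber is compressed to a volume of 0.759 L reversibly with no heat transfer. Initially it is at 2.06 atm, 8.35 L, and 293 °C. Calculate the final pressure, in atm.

P₂ ≈ 59.1 atm

Adiabatic: P₁V₁^γ = P₂V₂^γ ⇒ P₂ = P₁ (V₁/V₂)^γ.
γ = 7/5 for a diatomic ideal gas.
P₂ = 2.06 × (8.35/0.759)^(7/5) = 59.14 atm.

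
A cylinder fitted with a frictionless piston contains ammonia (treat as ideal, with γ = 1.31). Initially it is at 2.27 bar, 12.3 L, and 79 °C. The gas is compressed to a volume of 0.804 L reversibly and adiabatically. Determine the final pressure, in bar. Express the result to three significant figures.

P₂ ≈ 80.9 bar

Since PV^γ is constant along a reversible adiabat, P₂ = P₁ (V₁/V₂)^γ.
P₂ = 2.27 × (12.3/0.804)^(1.31) = 80.89 bar.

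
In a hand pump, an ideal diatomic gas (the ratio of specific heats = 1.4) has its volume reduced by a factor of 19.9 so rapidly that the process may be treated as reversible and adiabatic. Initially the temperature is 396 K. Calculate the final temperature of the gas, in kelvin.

Adiabatic: T₁V₁^(γ−1) = T₂V₂^(γ−1) ⇒ T₂ = T₁ (V₁/V₂)^(γ−1).
T₂ = 396 × 19.9^(0.4) = 1310 K.

T₂ ≈ 1310 K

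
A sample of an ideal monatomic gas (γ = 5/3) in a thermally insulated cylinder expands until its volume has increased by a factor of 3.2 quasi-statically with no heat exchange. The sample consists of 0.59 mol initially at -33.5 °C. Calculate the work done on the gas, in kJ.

W ≈ -0.951 kJ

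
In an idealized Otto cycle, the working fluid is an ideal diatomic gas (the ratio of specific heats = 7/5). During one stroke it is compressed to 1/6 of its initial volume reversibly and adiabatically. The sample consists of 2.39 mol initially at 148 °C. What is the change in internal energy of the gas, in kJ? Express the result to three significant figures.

ΔU ≈ 21.9 kJ

For a reversible adiabat TV^(γ−1) is constant, so T₂ = T₁ (V₁/V₂)^(γ−1).
T₁ = 148 °C = 421.1 K.
T₂ = 421.1 × 6^(2/5) = 862.4 K.
Q = 0, so ΔU = W_on_gas = nCᵥΔT with Cᵥ = R/(γ−1) = 20.79 J/(mol·K).
ΔU = 2.39 × 20.79 × (862.4 − 421.1) = 21920 J.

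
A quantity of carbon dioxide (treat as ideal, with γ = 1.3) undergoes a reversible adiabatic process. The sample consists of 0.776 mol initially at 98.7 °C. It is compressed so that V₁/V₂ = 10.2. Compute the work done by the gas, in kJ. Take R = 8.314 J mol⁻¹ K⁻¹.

W ≈ -8.05 kJ

For a reversible adiabat TV^(γ−1) is constant, so T₂ = T₁ (V₁/V₂)^(γ−1).
T₁ = 98.7 °C = 371.8 K.
T₂ = 371.8 × 10.2^(0.3) = 746.4 K.
Q = 0, so ΔU = W_on_gas = nCᵥΔT with Cᵥ = R/(γ−1) = 27.71 J/(mol·K).
ΔU = 0.776 × 27.71 × (746.4 − 371.8) = 8054 J.
Work done by the gas = −ΔU = -8054 J.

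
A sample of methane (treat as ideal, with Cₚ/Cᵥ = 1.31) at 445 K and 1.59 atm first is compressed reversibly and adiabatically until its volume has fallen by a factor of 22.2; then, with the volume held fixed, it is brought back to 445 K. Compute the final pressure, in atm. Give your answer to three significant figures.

P₃ ≈ 35.3 atm

Adiabatic step (PV^γ = const): P₂ = 1.59×22.2^(1.31) = 92.28 atm; T₂ = 445×22.2^(0.31) = 1163 K.
Isochoric: P₃ = P₂(T₃/T₂) = 92.28 × (445/1163) = 35.3 atm.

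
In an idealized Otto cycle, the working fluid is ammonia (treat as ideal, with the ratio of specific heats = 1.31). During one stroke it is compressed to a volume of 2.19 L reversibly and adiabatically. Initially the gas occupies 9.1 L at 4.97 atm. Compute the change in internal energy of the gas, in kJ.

P₂ = P₁(V₁/V₂)^γ = 4.97×(9.1/2.19)^(1.31) = 32.12 atm.
For a reversible adiabat, W_by_gas = (P₁V₁ − P₂V₂)/(γ−1).
W_by = (503600×0.0091 − 3.254×10^6×0.00219) / (0.31) = -8206 J.
Q = 0 ⇒ ΔU = −W_by = 8206 J.

ΔU ≈ 8.21 kJ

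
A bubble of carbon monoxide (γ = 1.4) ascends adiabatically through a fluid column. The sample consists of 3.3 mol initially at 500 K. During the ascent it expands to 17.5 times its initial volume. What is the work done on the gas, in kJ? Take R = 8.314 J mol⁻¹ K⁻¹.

W ≈ -23.4 kJ

Adiabatic: T₁V₁^(γ−1) = T₂V₂^(γ−1) ⇒ T₂ = T₁ (V₁/V₂)^(γ−1).
T₂ = 500 × (1/17.5)^(0.4) = 159.1 K.
Q = 0, so ΔU = W_on_gas = nCᵥΔT with Cᵥ = R/(γ−1) = 20.79 J/(mol·K).
ΔU = 3.3 × 20.79 × (159.1 − 500) = -23380 J.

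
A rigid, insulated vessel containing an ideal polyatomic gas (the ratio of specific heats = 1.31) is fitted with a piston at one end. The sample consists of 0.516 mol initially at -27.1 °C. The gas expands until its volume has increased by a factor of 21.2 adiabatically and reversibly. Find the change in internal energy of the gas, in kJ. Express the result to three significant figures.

Adiabatic: T₁V₁^(γ−1) = T₂V₂^(γ−1) ⇒ T₂ = T₁ (V₁/V₂)^(γ−1).
T₁ = -27.1 °C = 246 K.
T₂ = 246 × (1/21.2)^(0.31) = 95.47 K.
Q = 0, so ΔU = W_on_gas = nCᵥΔT with Cᵥ = R/(γ−1) = 26.82 J/(mol·K).
ΔU = 0.516 × 26.82 × (95.47 − 246) = -2084 J.

ΔU ≈ -2.08 kJ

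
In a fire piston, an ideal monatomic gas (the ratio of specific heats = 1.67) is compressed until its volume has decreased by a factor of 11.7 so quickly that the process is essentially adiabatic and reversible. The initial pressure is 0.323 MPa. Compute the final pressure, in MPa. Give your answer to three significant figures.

P₂ ≈ 19.6 MPa

Since PV^γ is constant along a reversible adiabat, P₂ = P₁ (V₁/V₂)^γ.
P₂ = 0.323 × 11.7^(1.67) = 19.64 MPa.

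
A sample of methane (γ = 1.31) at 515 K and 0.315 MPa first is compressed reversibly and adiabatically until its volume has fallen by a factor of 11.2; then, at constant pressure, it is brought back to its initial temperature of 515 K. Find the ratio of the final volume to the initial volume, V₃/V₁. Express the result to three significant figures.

V₃/V₁ ≈ 0.0422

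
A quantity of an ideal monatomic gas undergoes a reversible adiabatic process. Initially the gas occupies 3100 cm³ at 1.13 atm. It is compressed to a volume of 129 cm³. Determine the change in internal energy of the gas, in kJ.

γ = 5/3 for a monatomic ideal gas.
P₂ = P₁(V₁/V₂)^γ = 1.13×(3100/129)^(5/3) = 226.1 atm.
For a reversible adiabat, W_by_gas = (P₁V₁ − P₂V₂)/(γ−1).
W_by = (114500×0.0031 − 2.291×10^7×0.000129) / (2/3) = -3901 J.
Q = 0 ⇒ ΔU = −W_by = 3901 J.

ΔU ≈ 3.90 kJ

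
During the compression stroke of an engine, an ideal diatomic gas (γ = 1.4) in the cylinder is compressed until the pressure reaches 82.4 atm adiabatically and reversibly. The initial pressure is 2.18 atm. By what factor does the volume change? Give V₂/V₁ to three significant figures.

V₂/V₁ ≈ 0.0747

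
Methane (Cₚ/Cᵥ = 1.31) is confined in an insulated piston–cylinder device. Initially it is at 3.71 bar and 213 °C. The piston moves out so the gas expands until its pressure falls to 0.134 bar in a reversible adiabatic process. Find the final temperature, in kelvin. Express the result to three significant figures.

Adiabatic: T₂/T₁ = (P₂/P₁)^((γ−1)/γ).
T₁ = 213 °C = 486.1 K.
T₂ = 486.1 × (0.134/3.71)^(0.237) = 221.5 K.

T₂ ≈ 222 K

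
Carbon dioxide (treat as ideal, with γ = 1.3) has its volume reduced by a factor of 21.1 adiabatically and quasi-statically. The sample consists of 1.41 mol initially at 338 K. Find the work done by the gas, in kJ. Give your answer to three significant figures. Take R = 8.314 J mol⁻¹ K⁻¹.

W ≈ -19.8 kJ

Adiabatic: T₁V₁^(γ−1) = T₂V₂^(γ−1) ⇒ T₂ = T₁ (V₁/V₂)^(γ−1).
T₂ = 338 × 21.1^(0.3) = 843.7 K.
Q = 0, so ΔU = W_on_gas = nCᵥΔT with Cᵥ = R/(γ−1) = 27.71 J/(mol·K).
ΔU = 1.41 × 27.71 × (843.7 − 338) = 19760 J.
Work done by the gas = −ΔU = -19760 J.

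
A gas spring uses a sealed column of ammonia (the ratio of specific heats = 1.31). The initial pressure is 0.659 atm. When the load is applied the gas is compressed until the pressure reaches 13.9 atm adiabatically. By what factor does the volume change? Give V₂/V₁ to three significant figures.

From PV^γ = const, V₂/V₁ = (P₁/P₂)^(1/γ).
V₂/V₁ = (0.659/13.9)^(0.763) = 0.09755.

V₂/V₁ ≈ 0.0975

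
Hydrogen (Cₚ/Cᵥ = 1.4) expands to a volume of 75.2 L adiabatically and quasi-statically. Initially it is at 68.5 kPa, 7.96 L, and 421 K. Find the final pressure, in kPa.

P₂ ≈ 2.95 kPa

Adiabatic: P₁V₁^γ = P₂V₂^γ ⇒ P₂ = P₁ (V₁/V₂)^γ.
P₂ = 68.5 × (7.96/75.2)^(1.4) = 2.953 kPa.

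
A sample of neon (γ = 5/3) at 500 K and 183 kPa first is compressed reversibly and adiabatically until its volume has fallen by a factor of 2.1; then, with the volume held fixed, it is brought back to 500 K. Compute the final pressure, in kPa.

P₃ ≈ 384 kPa

Adiabatic step (PV^γ = const): P₂ = 183×2.1^(5/3) = 630.2 kPa; T₂ = 500×2.1^(2/3) = 819.9 K.
Isochoric: P₃ = P₂(T₃/T₂) = 630.2 × (500/819.9) = 384.3 kPa.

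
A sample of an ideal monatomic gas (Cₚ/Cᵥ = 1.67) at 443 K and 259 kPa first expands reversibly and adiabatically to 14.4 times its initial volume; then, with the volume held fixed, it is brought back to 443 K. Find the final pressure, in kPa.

P₃ ≈ 18.0 kPa

Adiabatic step (PV^γ = const): P₂ = 259×(1/14.4)^(1.67) = 3.012 kPa; T₂ = 443×(1/14.4)^(0.67) = 74.18 K.
Isochoric: P₃ = P₂(T₃/T₂) = 3.012 × (443/74.18) = 17.99 kPa.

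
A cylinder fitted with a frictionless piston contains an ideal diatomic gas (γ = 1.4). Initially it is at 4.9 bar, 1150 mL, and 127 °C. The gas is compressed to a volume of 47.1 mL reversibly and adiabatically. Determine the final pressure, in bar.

P₂ ≈ 429 bar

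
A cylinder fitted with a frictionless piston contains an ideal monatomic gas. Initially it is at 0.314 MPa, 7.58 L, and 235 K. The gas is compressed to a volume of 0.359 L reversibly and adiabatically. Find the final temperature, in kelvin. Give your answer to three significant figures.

Adiabatic: T₁V₁^(γ−1) = T₂V₂^(γ−1) ⇒ T₂ = T₁ (V₁/V₂)^(γ−1).
γ = 5/3 for a monatomic ideal gas.
T₂ = 235 × (7.58/0.359)^(2/3) = 1795 K.

T₂ ≈ 1800 K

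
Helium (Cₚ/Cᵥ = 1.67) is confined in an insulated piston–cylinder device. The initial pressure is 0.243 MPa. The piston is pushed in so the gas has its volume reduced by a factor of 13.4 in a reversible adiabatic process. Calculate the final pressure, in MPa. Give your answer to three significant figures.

Since PV^γ is constant along a reversible adiabat, P₂ = P₁ (V₁/V₂)^γ.
P₂ = 0.243 × 13.4^(1.67) = 18.53 MPa.

P₂ ≈ 18.5 MPa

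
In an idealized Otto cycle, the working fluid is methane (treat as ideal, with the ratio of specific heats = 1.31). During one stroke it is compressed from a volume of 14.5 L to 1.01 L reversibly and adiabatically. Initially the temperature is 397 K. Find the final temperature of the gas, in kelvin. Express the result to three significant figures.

For a reversible adiabat TV^(γ−1) is constant, so T₂ = T₁ (V₁/V₂)^(γ−1).
T₂ = 397 × (14.5/1.01)^(0.31) = 906.7 K.

T₂ ≈ 907 K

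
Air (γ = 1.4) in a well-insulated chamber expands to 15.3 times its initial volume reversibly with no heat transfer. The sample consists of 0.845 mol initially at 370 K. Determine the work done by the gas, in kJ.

W ≈ 4.32 kJ

For a reversible adiabat TV^(γ−1) is constant, so T₂ = T₁ (V₁/V₂)^(γ−1).
T₂ = 370 × (1/15.3)^(0.4) = 124.3 K.
Q = 0, so ΔU = W_on_gas = nCᵥΔT with Cᵥ = R/(γ−1) = 20.79 J/(mol·K).
ΔU = 0.845 × 20.79 × (124.3 − 370) = -4316 J.
Work done by the gas = −ΔU = 4316 J.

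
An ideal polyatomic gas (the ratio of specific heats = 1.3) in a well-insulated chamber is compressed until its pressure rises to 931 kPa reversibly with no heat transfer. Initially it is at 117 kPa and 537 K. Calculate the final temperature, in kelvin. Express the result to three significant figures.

T₂ ≈ 867 K

Along an adiabat T P^((1−γ)/γ) is constant, so T₂ = T₁ (P₂/P₁)^((γ−1)/γ).
T₂ = 537 × (931/117)^(0.231) = 866.6 K.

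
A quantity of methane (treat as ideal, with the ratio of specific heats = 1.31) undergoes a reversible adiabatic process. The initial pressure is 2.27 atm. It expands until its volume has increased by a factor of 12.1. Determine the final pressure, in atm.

Since PV^γ is constant along a reversible adiabat, P₂ = P₁ (V₁/V₂)^γ.
P₂ = 2.27 × (1/12.1)^(1.31) = 0.08661 atm.

P₂ ≈ 0.0866 atm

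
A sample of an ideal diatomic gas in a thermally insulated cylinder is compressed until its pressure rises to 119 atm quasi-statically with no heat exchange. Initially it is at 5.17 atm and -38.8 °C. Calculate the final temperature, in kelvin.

Along an adiabat T P^((1−γ)/γ) is constant, so T₂ = T₁ (P₂/P₁)^((γ−1)/γ).
For a diatomic ideal gas γ = 7/5, so (γ−1)/γ = 2/7.
T₁ = -38.8 °C = 234.3 K.
T₂ = 234.3 × (119/5.17)^(2/7) = 574.1 K.

T₂ ≈ 574 K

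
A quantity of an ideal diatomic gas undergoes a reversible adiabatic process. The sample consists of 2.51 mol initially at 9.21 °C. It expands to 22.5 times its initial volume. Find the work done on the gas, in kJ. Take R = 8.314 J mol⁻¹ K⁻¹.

Adiabatic: T₁V₁^(γ−1) = T₂V₂^(γ−1) ⇒ T₂ = T₁ (V₁/V₂)^(γ−1).
γ = 7/5 for a diatomic ideal gas, so γ−1 = 2/5.
T₁ = 9.21 °C = 282.4 K.
T₂ = 282.4 × (1/22.5)^(2/5) = 81.27 K.
Q = 0, so ΔU = W_on_gas = nCᵥΔT with Cᵥ = R/(γ−1) = 20.79 J/(mol·K).
ΔU = 2.51 × 20.79 × (81.27 − 282.4) = -10490 J.

W ≈ -10.5 kJ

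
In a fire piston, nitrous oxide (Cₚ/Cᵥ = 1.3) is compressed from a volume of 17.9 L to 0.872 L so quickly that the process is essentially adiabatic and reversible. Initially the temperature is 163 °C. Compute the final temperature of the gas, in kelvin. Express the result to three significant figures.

T₂ ≈ 1080 K

Adiabatic: T₁V₁^(γ−1) = T₂V₂^(γ−1) ⇒ T₂ = T₁ (V₁/V₂)^(γ−1).
T₁ = 163 °C = 436.1 K.
T₂ = 436.1 × (17.9/0.872)^(0.3) = 1080 K.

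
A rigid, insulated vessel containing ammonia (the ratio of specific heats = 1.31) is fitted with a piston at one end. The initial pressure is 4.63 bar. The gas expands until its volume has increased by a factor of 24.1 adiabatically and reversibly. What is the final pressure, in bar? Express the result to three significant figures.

Since PV^γ is constant along a reversible adiabat, P₂ = P₁ (V₁/V₂)^γ.
P₂ = 4.63 × (1/24.1)^(1.31) = 0.07164 bar.

P₂ ≈ 0.0716 bar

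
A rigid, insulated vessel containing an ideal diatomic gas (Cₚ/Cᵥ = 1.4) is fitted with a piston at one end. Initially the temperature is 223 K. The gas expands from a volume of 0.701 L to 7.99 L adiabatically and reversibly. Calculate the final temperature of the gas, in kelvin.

T₂ ≈ 84.3 K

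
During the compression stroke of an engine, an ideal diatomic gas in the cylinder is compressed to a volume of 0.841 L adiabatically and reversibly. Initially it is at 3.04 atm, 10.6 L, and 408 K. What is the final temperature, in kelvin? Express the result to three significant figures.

T₂ ≈ 1120 K

Adiabatic: T₁V₁^(γ−1) = T₂V₂^(γ−1) ⇒ T₂ = T₁ (V₁/V₂)^(γ−1).
γ = 7/5 for a diatomic ideal gas.
T₂ = 408 × (10.6/0.841)^(2/5) = 1124 K.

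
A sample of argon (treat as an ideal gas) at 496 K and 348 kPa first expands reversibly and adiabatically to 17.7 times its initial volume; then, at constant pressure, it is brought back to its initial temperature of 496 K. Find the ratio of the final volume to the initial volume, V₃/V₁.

V₃/V₁ ≈ 120

For a monatomic ideal gas γ = 5/3.
Adiabatic step: V₂/V₁ = 17.7; T₂ = T₁·(1/17.7)^(2/3) = 73.03 K.
Isobaric step: V₃/V₂ = T₃/T₂ = 496/73.03.
V₃/V₁ = (V₂/V₁)(V₃/V₂) = 17.7 × (496/73.03) = 120.2.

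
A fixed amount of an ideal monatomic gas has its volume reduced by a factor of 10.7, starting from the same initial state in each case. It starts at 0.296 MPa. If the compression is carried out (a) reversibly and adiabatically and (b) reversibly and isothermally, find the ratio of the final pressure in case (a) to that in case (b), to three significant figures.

P_adiabatic / P_isothermal ≈ 4.86

For a monatomic ideal gas γ = 5/3.
Isothermal: P_b = P₁(V₁/V₂) = 0.296×10.7.
Adiabatic: P_a = P₁(V₁/V₂)^γ = 0.296×10.7^(5/3).
P_a/P_b = (V₁/V₂)^(γ−1) = 10.7^(2/3) = 4.856.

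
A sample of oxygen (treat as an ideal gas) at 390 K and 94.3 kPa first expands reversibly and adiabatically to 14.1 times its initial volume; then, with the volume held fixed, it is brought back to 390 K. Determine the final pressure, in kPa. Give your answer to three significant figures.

P₃ ≈ 6.69 kPa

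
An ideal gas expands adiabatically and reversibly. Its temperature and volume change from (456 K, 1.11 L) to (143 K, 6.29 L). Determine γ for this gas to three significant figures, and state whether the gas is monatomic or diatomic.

TV^(γ−1) = const ⇒ γ − 1 = ln(T₂/T₁) / ln(V₁/V₂).
γ = 1 + ln(143/456) / ln(1.11/6.29) = 1.669.
γ ≈ 1.67 is close to 5/3, so the gas is monatomic.

γ ≈ 1.67; monatomic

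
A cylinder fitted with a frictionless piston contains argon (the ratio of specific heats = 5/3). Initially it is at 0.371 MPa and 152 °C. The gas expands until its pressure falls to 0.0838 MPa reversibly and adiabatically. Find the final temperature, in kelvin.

T₂ ≈ 234 K

Adiabatic: T₂/T₁ = (P₂/P₁)^((γ−1)/γ).
T₁ = 152 °C = 425.1 K.
T₂ = 425.1 × (0.0838/0.371)^(2/5) = 234.5 K.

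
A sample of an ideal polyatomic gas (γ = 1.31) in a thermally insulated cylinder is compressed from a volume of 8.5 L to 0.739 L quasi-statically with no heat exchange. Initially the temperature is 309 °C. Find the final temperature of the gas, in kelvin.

T₂ ≈ 1240 K

For a reversible adiabat TV^(γ−1) is constant, so T₂ = T₁ (V₁/V₂)^(γ−1).
T₁ = 309 °C = 582.1 K.
T₂ = 582.1 × (8.5/0.739)^(0.31) = 1241 K.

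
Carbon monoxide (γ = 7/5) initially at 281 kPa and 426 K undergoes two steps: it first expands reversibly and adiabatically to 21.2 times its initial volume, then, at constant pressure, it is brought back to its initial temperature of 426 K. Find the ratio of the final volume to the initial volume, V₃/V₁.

V₃/V₁ ≈ 71.9

Adiabatic step: V₂/V₁ = 21.2; T₂ = T₁·(1/21.2)^(2/5) = 125.6 K.
Isobaric step: V₃/V₂ = T₃/T₂ = 426/125.6.
V₃/V₁ = (V₂/V₁)(V₃/V₂) = 21.2 × (426/125.6) = 71.92.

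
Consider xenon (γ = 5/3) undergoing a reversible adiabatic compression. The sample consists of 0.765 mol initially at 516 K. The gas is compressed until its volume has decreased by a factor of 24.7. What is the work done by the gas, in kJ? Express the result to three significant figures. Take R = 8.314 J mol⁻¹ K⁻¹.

W ≈ -36.8 kJ

For a reversible adiabat TV^(γ−1) is constant, so T₂ = T₁ (V₁/V₂)^(γ−1).
T₂ = 516 × 24.7^(2/3) = 4376 K.
Q = 0, so ΔU = W_on_gas = nCᵥΔT with Cᵥ = R/(γ−1) = 12.47 J/(mol·K).
ΔU = 0.765 × 12.47 × (4376 − 516) = 36830 J.
Work done by the gas = −ΔU = -36830 J.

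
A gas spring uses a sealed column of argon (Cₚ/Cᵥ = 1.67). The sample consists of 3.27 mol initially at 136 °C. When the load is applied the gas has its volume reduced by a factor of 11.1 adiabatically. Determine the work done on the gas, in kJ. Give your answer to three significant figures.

Adiabatic: T₁V₁^(γ−1) = T₂V₂^(γ−1) ⇒ T₂ = T₁ (V₁/V₂)^(γ−1).
T₁ = 136 °C = 409.1 K.
T₂ = 409.1 × 11.1^(0.67) = 2052 K.
Q = 0, so ΔU = W_on_gas = nCᵥΔT with Cᵥ = R/(γ−1) = 12.41 J/(mol·K).
ΔU = 3.27 × 12.41 × (2052 − 409.1) = 66680 J.

W ≈ 66.7 kJ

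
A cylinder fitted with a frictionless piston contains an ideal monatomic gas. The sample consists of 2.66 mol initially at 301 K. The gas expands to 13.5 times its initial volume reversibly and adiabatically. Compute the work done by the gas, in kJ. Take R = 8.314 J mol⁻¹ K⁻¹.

For a reversible adiabat TV^(γ−1) is constant, so T₂ = T₁ (V₁/V₂)^(γ−1).
γ = 5/3 for a monatomic ideal gas, so γ−1 = 2/3.
T₂ = 301 × (1/13.5)^(2/3) = 53.09 K.
Q = 0, so ΔU = W_on_gas = nCᵥΔT with Cᵥ = R/(γ−1) = 12.47 J/(mol·K).
ΔU = 2.66 × 12.47 × (53.09 − 301) = -8224 J.
Work done by the gas = −ΔU = 8224 J.

W ≈ 8.22 kJ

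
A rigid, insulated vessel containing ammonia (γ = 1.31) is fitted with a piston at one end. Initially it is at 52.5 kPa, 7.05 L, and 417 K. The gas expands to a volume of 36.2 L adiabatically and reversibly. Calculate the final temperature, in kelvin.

For a reversible adiabat TV^(γ−1) is constant, so T₂ = T₁ (V₁/V₂)^(γ−1).
T₂ = 417 × (7.05/36.2)^(0.31) = 251.1 K.

T₂ ≈ 251 K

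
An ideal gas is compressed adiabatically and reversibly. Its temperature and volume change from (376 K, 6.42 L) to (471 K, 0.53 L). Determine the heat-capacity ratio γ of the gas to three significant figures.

TV^(γ−1) = const ⇒ γ − 1 = ln(T₂/T₁) / ln(V₁/V₂).
γ = 1 + ln(471/376) / ln(6.42/0.53) = 1.09.

γ ≈ 1.09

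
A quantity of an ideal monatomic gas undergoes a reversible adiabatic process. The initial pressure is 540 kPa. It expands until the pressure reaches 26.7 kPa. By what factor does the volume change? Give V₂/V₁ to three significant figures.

V₂/V₁ ≈ 6.07

From PV^γ = const, V₂/V₁ = (P₁/P₂)^(1/γ).
For a monatomic ideal gas γ = 5/3.
V₂/V₁ = (540/26.7)^(3/5) = 6.075.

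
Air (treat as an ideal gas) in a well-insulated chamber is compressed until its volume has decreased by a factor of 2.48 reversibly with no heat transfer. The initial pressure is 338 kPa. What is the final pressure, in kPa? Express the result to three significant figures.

P₂ ≈ 1210 kPa

Adiabatic: P₁V₁^γ = P₂V₂^γ ⇒ P₂ = P₁ (V₁/V₂)^γ.
For a diatomic ideal gas γ = 7/5.
P₂ = 338 × 2.48^(7/5) = 1205 kPa.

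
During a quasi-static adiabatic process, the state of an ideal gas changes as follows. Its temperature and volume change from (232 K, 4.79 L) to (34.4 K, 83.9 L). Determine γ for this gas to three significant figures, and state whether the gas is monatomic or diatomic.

TV^(γ−1) = const ⇒ γ − 1 = ln(T₂/T₁) / ln(V₁/V₂).
γ = 1 + ln(34.4/232) / ln(4.79/83.9) = 1.667.
γ ≈ 1.67 is close to 5/3, so the gas is monatomic.

γ ≈ 1.67; monatomic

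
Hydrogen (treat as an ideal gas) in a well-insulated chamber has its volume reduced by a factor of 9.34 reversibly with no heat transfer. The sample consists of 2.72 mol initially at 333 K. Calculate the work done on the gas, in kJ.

W ≈ 27.2 kJ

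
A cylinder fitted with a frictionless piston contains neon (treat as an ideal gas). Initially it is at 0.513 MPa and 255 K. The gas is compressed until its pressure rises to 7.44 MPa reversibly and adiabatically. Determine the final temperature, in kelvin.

Along an adiabat T P^((1−γ)/γ) is constant, so T₂ = T₁ (P₂/P₁)^((γ−1)/γ).
For a monatomic ideal gas γ = 5/3, so (γ−1)/γ = 2/5.
T₂ = 255 × (7.44/0.513)^(2/5) = 743.2 K.

T₂ ≈ 743 K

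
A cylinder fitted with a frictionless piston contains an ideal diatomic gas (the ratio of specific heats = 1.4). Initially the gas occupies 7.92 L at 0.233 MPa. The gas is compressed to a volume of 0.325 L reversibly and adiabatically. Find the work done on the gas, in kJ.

W ≈ 11.9 kJ

P₂ = P₁(V₁/V₂)^γ = 0.233×(7.92/0.325)^(1.4) = 20.37 MPa.
For a reversible adiabat, W_by_gas = (P₁V₁ − P₂V₂)/(γ−1).
W_by = (233000×0.00792 − 2.037×10^7×0.000325) / (0.4) = -11940 J.
W_on_gas = −W_by = 11940 J.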